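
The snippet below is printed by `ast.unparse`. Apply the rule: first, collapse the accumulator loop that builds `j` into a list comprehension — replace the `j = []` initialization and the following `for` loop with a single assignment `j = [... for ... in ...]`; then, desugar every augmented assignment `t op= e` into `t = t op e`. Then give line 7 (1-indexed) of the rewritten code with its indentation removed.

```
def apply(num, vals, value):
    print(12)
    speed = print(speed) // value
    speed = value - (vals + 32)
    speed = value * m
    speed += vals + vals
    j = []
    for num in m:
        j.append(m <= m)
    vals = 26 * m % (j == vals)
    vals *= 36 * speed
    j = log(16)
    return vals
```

j = [m <= m for num in m]

Transformed code:
def apply(num, vals, value):
    print(12)
    speed = print(speed) // value
    speed = value - (vals + 32)
    speed = value * m
    speed = speed + (vals + vals)
    j = [m <= m for num in m]
    vals = 26 * m % (j == vals)
    vals = vals * (36 * speed)
    j = log(16)
    return vals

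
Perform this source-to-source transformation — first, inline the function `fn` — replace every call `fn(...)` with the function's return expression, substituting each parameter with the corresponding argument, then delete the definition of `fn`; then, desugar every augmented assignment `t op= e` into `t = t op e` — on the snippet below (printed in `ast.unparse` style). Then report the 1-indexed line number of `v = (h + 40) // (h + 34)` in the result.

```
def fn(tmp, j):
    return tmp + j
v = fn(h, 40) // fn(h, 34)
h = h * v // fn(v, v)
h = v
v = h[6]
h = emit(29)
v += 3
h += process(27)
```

1

Transformed code:
v = (h + 40) // (h + 34)
h = h * v // (v + v)
h = v
v = h[6]
h = emit(29)
v = v + 3
h = h + process(27)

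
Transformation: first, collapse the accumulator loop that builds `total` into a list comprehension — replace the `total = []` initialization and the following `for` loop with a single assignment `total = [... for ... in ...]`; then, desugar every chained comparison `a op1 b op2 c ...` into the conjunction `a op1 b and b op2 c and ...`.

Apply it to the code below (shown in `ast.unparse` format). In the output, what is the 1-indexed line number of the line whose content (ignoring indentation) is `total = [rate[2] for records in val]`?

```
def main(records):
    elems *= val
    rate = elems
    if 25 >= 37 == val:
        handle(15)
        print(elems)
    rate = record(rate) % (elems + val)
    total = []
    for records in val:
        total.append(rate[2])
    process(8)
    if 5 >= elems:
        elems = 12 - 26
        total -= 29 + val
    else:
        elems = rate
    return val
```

Transformed code:
def main(records):
    elems *= val
    rate = elems
    if 25 >= 37 and 37 == val:
        handle(15)
        print(elems)
    rate = record(rate) % (elems + val)
    total = [rate[2] for records in val]
    process(8)
    if 5 >= elems:
        elems = 12 - 26
        total -= 29 + val
    else:
        elems = rate
    return val

8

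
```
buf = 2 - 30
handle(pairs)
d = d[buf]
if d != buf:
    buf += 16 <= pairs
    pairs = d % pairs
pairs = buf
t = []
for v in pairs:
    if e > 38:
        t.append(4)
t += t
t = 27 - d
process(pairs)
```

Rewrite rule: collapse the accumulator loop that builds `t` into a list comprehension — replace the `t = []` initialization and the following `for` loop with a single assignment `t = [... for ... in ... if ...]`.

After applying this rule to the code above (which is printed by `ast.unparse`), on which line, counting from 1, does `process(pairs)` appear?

11

Transformed code:
buf = 2 - 30
handle(pairs)
d = d[buf]
if d != buf:
    buf += 16 <= pairs
    pairs = d % pairs
pairs = buf
t = [4 for v in pairs if e > 38]
t += t
t = 27 - d
process(pairs)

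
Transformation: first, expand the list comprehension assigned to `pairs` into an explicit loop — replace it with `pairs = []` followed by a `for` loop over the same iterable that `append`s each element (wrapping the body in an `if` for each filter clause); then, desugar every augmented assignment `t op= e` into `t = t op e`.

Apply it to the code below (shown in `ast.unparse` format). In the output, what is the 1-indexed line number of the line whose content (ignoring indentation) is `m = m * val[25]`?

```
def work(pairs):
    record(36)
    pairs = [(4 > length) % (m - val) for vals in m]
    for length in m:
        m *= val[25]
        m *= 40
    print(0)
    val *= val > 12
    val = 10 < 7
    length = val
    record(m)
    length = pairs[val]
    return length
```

7

Transformed code:
def work(pairs):
    record(36)
    pairs = []
    for vals in m:
        pairs.append((4 > length) % (m - val))
    for length in m:
        m = m * val[25]
        m = m * 40
    print(0)
    val = val * (val > 12)
    val = 10 < 7
    length = val
    record(m)
    length = pairs[val]
    return length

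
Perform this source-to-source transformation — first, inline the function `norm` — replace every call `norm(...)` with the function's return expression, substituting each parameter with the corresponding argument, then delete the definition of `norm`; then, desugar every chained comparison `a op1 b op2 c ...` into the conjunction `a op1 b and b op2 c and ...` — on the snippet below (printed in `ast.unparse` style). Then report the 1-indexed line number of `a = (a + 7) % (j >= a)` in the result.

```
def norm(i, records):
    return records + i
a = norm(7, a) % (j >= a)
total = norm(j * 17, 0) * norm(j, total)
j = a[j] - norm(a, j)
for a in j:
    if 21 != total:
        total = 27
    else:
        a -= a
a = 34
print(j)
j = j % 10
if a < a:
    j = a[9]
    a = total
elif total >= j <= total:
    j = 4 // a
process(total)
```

Transformed code:
a = (a + 7) % (j >= a)
total = (0 + j * 17) * (total + j)
j = a[j] - (j + a)
for a in j:
    if 21 != total:
        total = 27
    else:
        a -= a
a = 34
print(j)
j = j % 10
if a < a:
    j = a[9]
    a = total
elif total >= j and j <= total:
    j = 4 // a
process(total)

1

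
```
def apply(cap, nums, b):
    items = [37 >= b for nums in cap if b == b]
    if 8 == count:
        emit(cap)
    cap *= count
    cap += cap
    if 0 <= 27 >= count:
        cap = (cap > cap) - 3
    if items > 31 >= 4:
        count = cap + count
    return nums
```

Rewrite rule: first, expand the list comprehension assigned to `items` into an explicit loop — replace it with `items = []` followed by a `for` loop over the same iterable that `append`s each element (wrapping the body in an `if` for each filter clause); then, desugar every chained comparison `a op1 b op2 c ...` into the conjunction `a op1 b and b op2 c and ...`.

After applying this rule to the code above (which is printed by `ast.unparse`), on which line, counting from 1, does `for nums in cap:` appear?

3

Transformed code:
def apply(cap, nums, b):
    items = []
    for nums in cap:
        if b == b:
            items.append(37 >= b)
    if 8 == count:
        emit(cap)
    cap *= count
    cap += cap
    if 0 <= 27 and 27 >= count:
        cap = (cap > cap) - 3
    if items > 31 and 31 >= 4:
        count = cap + count
    return nums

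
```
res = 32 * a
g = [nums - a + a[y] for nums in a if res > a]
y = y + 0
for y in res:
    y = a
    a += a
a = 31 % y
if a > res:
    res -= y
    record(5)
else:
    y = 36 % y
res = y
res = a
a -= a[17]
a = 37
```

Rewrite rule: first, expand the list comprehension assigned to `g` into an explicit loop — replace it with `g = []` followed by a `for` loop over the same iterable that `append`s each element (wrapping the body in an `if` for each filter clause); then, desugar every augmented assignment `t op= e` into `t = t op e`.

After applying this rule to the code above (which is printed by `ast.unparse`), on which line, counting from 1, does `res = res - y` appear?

Transformed code:
res = 32 * a
g = []
for nums in a:
    if res > a:
        g.append(nums - a + a[y])
y = y + 0
for y in res:
    y = a
    a = a + a
a = 31 % y
if a > res:
    res = res - y
    record(5)
else:
    y = 36 % y
res = y
res = a
a = a - a[17]
a = 37

12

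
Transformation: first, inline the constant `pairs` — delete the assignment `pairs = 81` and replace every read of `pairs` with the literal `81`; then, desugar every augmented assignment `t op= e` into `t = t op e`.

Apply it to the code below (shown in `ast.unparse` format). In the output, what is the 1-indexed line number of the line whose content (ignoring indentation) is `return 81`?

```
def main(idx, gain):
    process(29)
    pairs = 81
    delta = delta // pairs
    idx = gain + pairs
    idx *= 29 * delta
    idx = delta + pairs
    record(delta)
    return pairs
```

8

Transformed code:
def main(idx, gain):
    process(29)
    delta = delta // 81
    idx = gain + 81
    idx = idx * (29 * delta)
    idx = delta + 81
    record(delta)
    return 81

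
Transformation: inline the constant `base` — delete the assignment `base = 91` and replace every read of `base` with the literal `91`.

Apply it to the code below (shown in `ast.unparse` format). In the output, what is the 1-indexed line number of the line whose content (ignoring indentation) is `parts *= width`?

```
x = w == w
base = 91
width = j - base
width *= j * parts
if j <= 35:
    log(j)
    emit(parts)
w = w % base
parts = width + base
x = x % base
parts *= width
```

Transformed code:
x = w == w
width = j - 91
width *= j * parts
if j <= 35:
    log(j)
    emit(parts)
w = w % 91
parts = width + 91
x = x % 91
parts *= width

10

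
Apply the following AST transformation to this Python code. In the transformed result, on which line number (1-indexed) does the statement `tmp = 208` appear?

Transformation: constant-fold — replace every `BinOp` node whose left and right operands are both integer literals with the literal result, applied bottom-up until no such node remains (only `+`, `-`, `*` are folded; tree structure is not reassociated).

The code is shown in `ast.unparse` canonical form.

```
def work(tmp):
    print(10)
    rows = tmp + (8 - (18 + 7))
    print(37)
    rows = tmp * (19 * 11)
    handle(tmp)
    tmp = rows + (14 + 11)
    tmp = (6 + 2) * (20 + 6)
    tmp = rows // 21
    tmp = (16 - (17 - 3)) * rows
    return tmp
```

8

Transformed code:
def work(tmp):
    print(10)
    rows = tmp + -17
    print(37)
    rows = tmp * 209
    handle(tmp)
    tmp = rows + 25
    tmp = 208
    tmp = rows // 21
    tmp = 2 * rows
    return tmp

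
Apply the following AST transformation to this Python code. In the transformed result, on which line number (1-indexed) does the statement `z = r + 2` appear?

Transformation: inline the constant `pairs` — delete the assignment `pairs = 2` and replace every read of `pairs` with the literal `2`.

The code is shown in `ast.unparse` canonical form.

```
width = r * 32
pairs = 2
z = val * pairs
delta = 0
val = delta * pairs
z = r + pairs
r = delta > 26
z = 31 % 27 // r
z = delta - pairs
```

5

Transformed code:
width = r * 32
z = val * 2
delta = 0
val = delta * 2
z = r + 2
r = delta > 26
z = 31 % 27 // r
z = delta - 2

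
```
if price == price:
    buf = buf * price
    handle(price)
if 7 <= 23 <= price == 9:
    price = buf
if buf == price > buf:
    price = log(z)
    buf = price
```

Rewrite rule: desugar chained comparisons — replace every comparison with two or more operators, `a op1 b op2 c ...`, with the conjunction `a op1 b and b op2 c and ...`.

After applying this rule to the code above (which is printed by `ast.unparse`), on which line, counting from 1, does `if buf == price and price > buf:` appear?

6

Transformed code:
if price == price:
    buf = buf * price
    handle(price)
if 7 <= 23 and 23 <= price and (price == 9):
    price = buf
if buf == price and price > buf:
    price = log(z)
    buf = price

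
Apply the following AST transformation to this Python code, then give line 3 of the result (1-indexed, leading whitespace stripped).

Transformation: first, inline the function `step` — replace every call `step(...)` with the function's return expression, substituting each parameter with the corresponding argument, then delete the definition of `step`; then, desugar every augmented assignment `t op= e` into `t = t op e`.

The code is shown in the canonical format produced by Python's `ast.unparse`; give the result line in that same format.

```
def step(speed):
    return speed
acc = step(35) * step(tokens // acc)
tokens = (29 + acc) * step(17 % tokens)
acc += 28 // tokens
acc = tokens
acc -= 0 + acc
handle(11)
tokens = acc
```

acc = acc + 28 // tokens

Transformed code:
acc = 35 * (tokens // acc)
tokens = (29 + acc) * (17 % tokens)
acc = acc + 28 // tokens
acc = tokens
acc = acc - (0 + acc)
handle(11)
tokens = acc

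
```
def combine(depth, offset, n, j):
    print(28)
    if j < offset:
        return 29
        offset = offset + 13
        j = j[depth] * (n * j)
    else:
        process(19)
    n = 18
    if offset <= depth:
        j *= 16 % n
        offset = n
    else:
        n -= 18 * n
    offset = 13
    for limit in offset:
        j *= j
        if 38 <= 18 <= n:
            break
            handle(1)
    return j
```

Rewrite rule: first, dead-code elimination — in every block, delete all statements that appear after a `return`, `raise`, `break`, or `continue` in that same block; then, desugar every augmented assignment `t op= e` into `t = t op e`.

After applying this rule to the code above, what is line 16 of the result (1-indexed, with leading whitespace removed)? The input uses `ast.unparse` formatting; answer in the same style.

Transformed code:
def combine(depth, offset, n, j):
    print(28)
    if j < offset:
        return 29
    else:
        process(19)
    n = 18
    if offset <= depth:
        j = j * (16 % n)
        offset = n
    else:
        n = n - 18 * n
    offset = 13
    for limit in offset:
        j = j * j
        if 38 <= 18 <= n:
            break
    return j

if 38 <= 18 <= n:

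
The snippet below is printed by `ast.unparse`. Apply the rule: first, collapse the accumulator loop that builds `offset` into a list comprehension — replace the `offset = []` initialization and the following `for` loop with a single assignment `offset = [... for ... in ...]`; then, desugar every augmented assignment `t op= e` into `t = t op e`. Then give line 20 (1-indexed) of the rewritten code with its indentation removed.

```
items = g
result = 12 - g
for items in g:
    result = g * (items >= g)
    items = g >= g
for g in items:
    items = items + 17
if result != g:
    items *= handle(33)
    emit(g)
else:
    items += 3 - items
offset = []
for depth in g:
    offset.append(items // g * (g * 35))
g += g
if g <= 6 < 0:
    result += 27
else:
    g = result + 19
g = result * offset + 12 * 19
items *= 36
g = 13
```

Transformed code:
items = g
result = 12 - g
for items in g:
    result = g * (items >= g)
    items = g >= g
for g in items:
    items = items + 17
if result != g:
    items = items * handle(33)
    emit(g)
else:
    items = items + (3 - items)
offset = [items // g * (g * 35) for depth in g]
g = g + g
if g <= 6 < 0:
    result = result + 27
else:
    g = result + 19
g = result * offset + 12 * 19
items = items * 36
g = 13

items = items * 36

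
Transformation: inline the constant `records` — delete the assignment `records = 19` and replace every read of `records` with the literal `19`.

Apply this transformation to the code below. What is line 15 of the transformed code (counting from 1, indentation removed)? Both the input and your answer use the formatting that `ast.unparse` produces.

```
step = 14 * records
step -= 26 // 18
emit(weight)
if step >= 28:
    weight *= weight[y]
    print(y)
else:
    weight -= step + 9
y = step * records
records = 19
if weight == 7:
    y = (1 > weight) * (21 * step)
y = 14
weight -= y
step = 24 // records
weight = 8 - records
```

weight = 8 - 19

Transformed code:
step = 14 * 19
step -= 26 // 18
emit(weight)
if step >= 28:
    weight *= weight[y]
    print(y)
else:
    weight -= step + 9
y = step * 19
if weight == 7:
    y = (1 > weight) * (21 * step)
y = 14
weight -= y
step = 24 // 19
weight = 8 - 19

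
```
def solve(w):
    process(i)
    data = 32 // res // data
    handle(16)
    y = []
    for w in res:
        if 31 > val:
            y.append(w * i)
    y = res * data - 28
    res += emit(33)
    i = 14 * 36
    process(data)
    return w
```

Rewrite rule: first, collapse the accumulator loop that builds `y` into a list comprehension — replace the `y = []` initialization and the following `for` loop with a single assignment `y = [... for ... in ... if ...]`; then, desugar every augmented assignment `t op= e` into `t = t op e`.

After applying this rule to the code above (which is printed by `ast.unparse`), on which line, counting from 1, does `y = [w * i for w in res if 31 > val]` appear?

5

Transformed code:
def solve(w):
    process(i)
    data = 32 // res // data
    handle(16)
    y = [w * i for w in res if 31 > val]
    y = res * data - 28
    res = res + emit(33)
    i = 14 * 36
    process(data)
    return w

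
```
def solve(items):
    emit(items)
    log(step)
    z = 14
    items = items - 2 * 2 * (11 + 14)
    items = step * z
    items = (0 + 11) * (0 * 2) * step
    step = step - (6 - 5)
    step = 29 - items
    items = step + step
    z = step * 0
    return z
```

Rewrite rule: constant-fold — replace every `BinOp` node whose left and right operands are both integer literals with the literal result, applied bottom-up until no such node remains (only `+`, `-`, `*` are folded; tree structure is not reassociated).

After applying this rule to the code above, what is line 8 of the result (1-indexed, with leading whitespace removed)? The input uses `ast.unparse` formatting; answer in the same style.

step = step - 1

Transformed code:
def solve(items):
    emit(items)
    log(step)
    z = 14
    items = items - 100
    items = step * z
    items = 0 * step
    step = step - 1
    step = 29 - items
    items = step + step
    z = step * 0
    return z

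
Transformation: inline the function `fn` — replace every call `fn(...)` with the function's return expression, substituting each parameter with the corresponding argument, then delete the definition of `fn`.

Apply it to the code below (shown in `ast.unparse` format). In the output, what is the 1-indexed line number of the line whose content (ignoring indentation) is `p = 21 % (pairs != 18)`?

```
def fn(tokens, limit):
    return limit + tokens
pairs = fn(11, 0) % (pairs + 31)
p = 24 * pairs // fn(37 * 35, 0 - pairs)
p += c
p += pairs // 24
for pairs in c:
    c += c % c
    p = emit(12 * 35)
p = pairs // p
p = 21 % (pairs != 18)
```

9

Transformed code:
pairs = (0 + 11) % (pairs + 31)
p = 24 * pairs // (0 - pairs + 37 * 35)
p += c
p += pairs // 24
for pairs in c:
    c += c % c
    p = emit(12 * 35)
p = pairs // p
p = 21 % (pairs != 18)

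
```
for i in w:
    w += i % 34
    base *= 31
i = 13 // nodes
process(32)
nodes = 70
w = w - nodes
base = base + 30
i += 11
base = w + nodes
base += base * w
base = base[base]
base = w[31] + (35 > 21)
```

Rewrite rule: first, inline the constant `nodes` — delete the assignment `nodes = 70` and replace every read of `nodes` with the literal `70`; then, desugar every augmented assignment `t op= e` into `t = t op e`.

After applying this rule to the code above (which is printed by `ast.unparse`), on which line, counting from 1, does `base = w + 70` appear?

9

Transformed code:
for i in w:
    w = w + i % 34
    base = base * 31
i = 13 // 70
process(32)
w = w - 70
base = base + 30
i = i + 11
base = w + 70
base = base + base * w
base = base[base]
base = w[31] + (35 > 21)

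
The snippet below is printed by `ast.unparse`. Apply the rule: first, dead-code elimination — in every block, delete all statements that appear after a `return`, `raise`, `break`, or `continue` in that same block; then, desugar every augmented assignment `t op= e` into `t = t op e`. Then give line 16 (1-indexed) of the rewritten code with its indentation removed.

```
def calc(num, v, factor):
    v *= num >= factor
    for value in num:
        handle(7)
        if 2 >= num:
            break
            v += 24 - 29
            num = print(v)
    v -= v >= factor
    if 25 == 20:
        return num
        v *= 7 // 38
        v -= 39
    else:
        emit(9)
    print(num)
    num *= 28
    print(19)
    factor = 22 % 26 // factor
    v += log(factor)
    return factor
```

v = v + log(factor)

Transformed code:
def calc(num, v, factor):
    v = v * (num >= factor)
    for value in num:
        handle(7)
        if 2 >= num:
            break
    v = v - (v >= factor)
    if 25 == 20:
        return num
    else:
        emit(9)
    print(num)
    num = num * 28
    print(19)
    factor = 22 % 26 // factor
    v = v + log(factor)
    return factor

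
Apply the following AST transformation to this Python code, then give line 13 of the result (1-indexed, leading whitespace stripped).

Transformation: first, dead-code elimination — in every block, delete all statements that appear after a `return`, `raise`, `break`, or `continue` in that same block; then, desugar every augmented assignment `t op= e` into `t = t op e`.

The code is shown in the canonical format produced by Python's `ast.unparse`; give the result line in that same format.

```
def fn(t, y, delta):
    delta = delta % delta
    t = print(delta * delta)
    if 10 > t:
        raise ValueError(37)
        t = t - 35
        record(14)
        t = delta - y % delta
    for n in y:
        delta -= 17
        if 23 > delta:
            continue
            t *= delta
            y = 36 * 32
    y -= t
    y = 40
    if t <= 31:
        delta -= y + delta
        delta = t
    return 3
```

delta = delta - (y + delta)

Transformed code:
def fn(t, y, delta):
    delta = delta % delta
    t = print(delta * delta)
    if 10 > t:
        raise ValueError(37)
    for n in y:
        delta = delta - 17
        if 23 > delta:
            continue
    y = y - t
    y = 40
    if t <= 31:
        delta = delta - (y + delta)
        delta = t
    return 3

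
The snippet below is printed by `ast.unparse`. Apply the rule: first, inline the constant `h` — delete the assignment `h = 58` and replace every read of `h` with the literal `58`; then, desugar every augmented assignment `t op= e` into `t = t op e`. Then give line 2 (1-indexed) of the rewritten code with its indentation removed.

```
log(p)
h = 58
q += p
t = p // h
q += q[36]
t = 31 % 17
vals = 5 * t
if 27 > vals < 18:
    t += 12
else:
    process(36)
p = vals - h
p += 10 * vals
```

Transformed code:
log(p)
q = q + p
t = p // 58
q = q + q[36]
t = 31 % 17
vals = 5 * t
if 27 > vals < 18:
    t = t + 12
else:
    process(36)
p = vals - 58
p = p + 10 * vals

q = q + p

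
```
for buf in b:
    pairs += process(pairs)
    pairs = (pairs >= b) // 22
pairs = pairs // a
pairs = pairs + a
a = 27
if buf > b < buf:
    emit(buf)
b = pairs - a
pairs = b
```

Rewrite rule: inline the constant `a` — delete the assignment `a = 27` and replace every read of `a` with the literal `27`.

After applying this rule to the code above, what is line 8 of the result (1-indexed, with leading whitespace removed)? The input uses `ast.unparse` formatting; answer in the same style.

b = pairs - 27

Transformed code:
for buf in b:
    pairs += process(pairs)
    pairs = (pairs >= b) // 22
pairs = pairs // 27
pairs = pairs + 27
if buf > b < buf:
    emit(buf)
b = pairs - 27
pairs = b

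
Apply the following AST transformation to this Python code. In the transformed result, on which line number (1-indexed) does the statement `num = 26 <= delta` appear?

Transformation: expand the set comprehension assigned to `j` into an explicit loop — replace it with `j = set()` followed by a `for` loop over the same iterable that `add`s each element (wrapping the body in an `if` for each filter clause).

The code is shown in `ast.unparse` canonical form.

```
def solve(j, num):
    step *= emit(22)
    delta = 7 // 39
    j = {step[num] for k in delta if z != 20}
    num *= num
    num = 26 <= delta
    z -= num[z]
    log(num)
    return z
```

Transformed code:
def solve(j, num):
    step *= emit(22)
    delta = 7 // 39
    j = set()
    for k in delta:
        if z != 20:
            j.add(step[num])
    num *= num
    num = 26 <= delta
    z -= num[z]
    log(num)
    return z

9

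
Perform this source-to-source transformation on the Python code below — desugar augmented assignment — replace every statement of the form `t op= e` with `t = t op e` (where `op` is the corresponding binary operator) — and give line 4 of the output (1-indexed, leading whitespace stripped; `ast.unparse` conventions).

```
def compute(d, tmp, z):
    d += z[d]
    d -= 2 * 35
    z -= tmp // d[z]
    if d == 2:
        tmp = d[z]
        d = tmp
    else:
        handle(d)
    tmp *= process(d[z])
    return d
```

z = z - tmp // d[z]

Transformed code:
def compute(d, tmp, z):
    d = d + z[d]
    d = d - 2 * 35
    z = z - tmp // d[z]
    if d == 2:
        tmp = d[z]
        d = tmp
    else:
        handle(d)
    tmp = tmp * process(d[z])
    return d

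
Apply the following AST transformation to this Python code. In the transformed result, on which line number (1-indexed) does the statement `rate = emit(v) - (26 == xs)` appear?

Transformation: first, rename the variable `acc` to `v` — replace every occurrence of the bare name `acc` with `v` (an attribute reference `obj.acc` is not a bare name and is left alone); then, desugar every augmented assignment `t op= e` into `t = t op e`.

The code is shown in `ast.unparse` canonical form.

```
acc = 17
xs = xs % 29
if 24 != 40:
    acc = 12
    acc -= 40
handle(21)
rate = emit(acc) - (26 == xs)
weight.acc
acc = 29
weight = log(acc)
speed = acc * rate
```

Transformed code:
v = 17
xs = xs % 29
if 24 != 40:
    v = 12
    v = v - 40
handle(21)
rate = emit(v) - (26 == xs)
weight.acc
v = 29
weight = log(v)
speed = v * rate

7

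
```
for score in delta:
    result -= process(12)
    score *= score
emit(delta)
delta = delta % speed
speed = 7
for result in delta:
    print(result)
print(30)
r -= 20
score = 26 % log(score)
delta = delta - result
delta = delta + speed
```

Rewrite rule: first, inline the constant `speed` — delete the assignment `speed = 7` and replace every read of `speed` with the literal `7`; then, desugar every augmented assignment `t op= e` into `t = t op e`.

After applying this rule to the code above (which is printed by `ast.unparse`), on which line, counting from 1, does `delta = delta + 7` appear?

Transformed code:
for score in delta:
    result = result - process(12)
    score = score * score
emit(delta)
delta = delta % 7
for result in delta:
    print(result)
print(30)
r = r - 20
score = 26 % log(score)
delta = delta - result
delta = delta + 7

12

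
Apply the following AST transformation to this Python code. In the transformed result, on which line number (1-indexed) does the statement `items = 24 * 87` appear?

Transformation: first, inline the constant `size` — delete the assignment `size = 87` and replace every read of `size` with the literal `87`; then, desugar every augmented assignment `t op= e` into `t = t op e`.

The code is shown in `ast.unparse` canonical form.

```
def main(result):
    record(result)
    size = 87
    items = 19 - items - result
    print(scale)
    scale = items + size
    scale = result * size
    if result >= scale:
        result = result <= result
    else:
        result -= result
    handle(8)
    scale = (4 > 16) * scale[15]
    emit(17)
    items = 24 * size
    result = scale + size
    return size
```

14

Transformed code:
def main(result):
    record(result)
    items = 19 - items - result
    print(scale)
    scale = items + 87
    scale = result * 87
    if result >= scale:
        result = result <= result
    else:
        result = result - result
    handle(8)
    scale = (4 > 16) * scale[15]
    emit(17)
    items = 24 * 87
    result = scale + 87
    return 87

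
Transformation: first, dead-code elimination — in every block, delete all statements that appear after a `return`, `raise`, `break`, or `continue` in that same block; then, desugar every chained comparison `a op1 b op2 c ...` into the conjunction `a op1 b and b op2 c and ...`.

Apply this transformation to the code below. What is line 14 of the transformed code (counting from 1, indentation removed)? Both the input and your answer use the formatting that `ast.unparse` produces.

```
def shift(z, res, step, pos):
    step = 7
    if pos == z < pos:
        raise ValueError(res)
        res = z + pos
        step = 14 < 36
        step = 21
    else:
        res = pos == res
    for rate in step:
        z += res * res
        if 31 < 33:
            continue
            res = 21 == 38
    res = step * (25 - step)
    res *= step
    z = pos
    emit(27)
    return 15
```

Transformed code:
def shift(z, res, step, pos):
    step = 7
    if pos == z and z < pos:
        raise ValueError(res)
    else:
        res = pos == res
    for rate in step:
        z += res * res
        if 31 < 33:
            continue
    res = step * (25 - step)
    res *= step
    z = pos
    emit(27)
    return 15

emit(27)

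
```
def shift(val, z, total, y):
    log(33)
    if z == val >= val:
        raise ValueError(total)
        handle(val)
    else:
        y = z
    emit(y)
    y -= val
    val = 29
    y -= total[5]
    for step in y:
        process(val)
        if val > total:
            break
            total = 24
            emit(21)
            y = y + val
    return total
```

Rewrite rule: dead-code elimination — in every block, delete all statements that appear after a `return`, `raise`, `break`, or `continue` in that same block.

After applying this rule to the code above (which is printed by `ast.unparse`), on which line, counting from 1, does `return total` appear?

15

Transformed code:
def shift(val, z, total, y):
    log(33)
    if z == val >= val:
        raise ValueError(total)
    else:
        y = z
    emit(y)
    y -= val
    val = 29
    y -= total[5]
    for step in y:
        process(val)
        if val > total:
            break
    return total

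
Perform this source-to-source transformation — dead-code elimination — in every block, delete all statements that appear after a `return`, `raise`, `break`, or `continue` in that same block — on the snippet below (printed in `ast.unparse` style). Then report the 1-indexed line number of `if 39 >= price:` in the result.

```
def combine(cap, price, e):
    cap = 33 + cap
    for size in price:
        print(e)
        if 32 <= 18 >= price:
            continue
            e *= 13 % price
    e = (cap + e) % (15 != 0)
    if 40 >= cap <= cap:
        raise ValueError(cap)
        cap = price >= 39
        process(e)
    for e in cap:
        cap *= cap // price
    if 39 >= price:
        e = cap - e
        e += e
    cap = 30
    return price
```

Transformed code:
def combine(cap, price, e):
    cap = 33 + cap
    for size in price:
        print(e)
        if 32 <= 18 >= price:
            continue
    e = (cap + e) % (15 != 0)
    if 40 >= cap <= cap:
        raise ValueError(cap)
    for e in cap:
        cap *= cap // price
    if 39 >= price:
        e = cap - e
        e += e
    cap = 30
    return price

12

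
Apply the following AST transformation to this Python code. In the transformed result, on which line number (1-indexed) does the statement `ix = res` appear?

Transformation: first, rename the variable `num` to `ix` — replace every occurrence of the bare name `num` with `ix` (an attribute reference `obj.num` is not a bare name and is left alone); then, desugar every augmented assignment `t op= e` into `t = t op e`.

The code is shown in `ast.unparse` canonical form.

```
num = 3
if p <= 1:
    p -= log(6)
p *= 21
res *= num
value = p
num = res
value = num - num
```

7

Transformed code:
ix = 3
if p <= 1:
    p = p - log(6)
p = p * 21
res = res * ix
value = p
ix = res
value = ix - ix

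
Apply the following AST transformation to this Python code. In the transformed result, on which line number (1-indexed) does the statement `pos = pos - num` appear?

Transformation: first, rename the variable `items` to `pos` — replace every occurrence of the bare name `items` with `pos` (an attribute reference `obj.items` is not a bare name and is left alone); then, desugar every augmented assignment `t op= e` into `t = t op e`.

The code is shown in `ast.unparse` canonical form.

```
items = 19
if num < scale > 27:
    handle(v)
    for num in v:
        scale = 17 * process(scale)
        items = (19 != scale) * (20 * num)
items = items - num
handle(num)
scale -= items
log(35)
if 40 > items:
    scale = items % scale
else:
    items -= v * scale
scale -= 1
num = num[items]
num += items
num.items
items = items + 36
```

Transformed code:
pos = 19
if num < scale > 27:
    handle(v)
    for num in v:
        scale = 17 * process(scale)
        pos = (19 != scale) * (20 * num)
pos = pos - num
handle(num)
scale = scale - pos
log(35)
if 40 > pos:
    scale = pos % scale
else:
    pos = pos - v * scale
scale = scale - 1
num = num[pos]
num = num + pos
num.items
pos = pos + 36

7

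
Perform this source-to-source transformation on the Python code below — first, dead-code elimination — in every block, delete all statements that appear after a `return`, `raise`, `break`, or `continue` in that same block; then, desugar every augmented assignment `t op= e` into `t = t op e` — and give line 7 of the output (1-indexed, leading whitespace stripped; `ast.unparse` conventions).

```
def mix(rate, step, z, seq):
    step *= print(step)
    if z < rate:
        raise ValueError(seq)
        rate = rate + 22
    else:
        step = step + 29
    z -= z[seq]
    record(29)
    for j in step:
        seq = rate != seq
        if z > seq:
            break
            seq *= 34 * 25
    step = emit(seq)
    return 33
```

z = z - z[seq]

Transformed code:
def mix(rate, step, z, seq):
    step = step * print(step)
    if z < rate:
        raise ValueError(seq)
    else:
        step = step + 29
    z = z - z[seq]
    record(29)
    for j in step:
        seq = rate != seq
        if z > seq:
            break
    step = emit(seq)
    return 33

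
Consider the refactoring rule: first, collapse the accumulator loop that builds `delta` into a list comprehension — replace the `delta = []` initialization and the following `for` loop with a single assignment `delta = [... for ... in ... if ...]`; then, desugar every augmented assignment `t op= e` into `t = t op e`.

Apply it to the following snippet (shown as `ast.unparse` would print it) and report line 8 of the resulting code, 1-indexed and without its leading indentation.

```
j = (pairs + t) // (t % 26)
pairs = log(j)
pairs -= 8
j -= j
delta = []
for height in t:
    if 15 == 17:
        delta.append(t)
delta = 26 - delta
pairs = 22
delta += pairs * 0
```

delta = delta + pairs * 0

Transformed code:
j = (pairs + t) // (t % 26)
pairs = log(j)
pairs = pairs - 8
j = j - j
delta = [t for height in t if 15 == 17]
delta = 26 - delta
pairs = 22
delta = delta + pairs * 0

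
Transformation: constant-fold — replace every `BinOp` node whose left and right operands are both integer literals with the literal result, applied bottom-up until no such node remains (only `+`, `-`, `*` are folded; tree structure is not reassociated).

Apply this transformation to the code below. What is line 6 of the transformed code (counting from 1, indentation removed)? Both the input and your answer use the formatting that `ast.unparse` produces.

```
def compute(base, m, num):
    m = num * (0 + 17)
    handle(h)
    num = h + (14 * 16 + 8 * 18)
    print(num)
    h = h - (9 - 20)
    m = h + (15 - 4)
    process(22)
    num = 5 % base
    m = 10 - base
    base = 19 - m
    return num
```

h = h - -11

Transformed code:
def compute(base, m, num):
    m = num * 17
    handle(h)
    num = h + 368
    print(num)
    h = h - -11
    m = h + 11
    process(22)
    num = 5 % base
    m = 10 - base
    base = 19 - m
    return num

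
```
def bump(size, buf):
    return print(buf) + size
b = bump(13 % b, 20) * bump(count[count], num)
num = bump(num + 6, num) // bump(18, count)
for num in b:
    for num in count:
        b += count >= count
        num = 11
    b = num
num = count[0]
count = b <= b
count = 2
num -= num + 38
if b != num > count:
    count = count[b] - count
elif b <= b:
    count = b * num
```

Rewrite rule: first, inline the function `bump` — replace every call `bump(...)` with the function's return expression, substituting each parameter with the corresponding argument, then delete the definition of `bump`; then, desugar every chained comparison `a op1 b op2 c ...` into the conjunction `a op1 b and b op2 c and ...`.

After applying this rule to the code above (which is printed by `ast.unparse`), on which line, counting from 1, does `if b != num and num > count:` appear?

Transformed code:
b = (print(20) + 13 % b) * (print(num) + count[count])
num = (print(num) + (num + 6)) // (print(count) + 18)
for num in b:
    for num in count:
        b += count >= count
        num = 11
    b = num
num = count[0]
count = b <= b
count = 2
num -= num + 38
if b != num and num > count:
    count = count[b] - count
elif b <= b:
    count = b * num

12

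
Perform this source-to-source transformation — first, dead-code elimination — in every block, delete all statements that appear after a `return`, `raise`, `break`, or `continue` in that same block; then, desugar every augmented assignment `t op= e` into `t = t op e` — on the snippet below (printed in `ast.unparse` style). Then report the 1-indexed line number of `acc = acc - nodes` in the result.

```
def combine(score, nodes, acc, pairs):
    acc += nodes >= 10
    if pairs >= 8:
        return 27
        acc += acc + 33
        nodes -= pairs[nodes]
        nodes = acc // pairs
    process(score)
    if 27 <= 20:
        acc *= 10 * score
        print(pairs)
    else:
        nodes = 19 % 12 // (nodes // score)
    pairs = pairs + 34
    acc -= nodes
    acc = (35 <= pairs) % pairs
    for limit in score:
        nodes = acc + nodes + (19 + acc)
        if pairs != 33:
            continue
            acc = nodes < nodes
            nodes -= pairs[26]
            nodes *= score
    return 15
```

12

Transformed code:
def combine(score, nodes, acc, pairs):
    acc = acc + (nodes >= 10)
    if pairs >= 8:
        return 27
    process(score)
    if 27 <= 20:
        acc = acc * (10 * score)
        print(pairs)
    else:
        nodes = 19 % 12 // (nodes // score)
    pairs = pairs + 34
    acc = acc - nodes
    acc = (35 <= pairs) % pairs
    for limit in score:
        nodes = acc + nodes + (19 + acc)
        if pairs != 33:
            continue
    return 15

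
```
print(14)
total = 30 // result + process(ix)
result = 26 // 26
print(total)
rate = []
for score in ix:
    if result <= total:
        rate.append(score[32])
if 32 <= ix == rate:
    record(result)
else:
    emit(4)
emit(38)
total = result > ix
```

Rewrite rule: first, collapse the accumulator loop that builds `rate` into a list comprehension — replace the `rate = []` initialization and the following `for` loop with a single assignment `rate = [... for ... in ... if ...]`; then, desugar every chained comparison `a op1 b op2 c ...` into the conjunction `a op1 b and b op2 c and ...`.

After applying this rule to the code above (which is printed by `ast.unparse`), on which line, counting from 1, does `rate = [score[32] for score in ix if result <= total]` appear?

5

Transformed code:
print(14)
total = 30 // result + process(ix)
result = 26 // 26
print(total)
rate = [score[32] for score in ix if result <= total]
if 32 <= ix and ix == rate:
    record(result)
else:
    emit(4)
emit(38)
total = result > ix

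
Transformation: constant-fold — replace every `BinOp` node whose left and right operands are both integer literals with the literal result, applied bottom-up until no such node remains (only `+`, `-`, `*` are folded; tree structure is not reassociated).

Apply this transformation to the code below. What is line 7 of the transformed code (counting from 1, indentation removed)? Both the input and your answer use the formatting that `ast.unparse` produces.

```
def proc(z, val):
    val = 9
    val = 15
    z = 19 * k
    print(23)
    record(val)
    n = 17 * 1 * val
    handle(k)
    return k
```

Transformed code:
def proc(z, val):
    val = 9
    val = 15
    z = 19 * k
    print(23)
    record(val)
    n = 17 * val
    handle(k)
    return k

n = 17 * val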